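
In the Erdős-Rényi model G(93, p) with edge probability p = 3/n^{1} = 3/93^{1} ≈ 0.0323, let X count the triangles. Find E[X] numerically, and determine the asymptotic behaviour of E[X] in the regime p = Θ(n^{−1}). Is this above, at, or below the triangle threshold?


Number of potential triangles: C(93, 3) = 129766.
Each occurs with probability p³ ≈ (0.0323)³ ≈ 3.35672e-05.
By linearity: E[X] = C(93, 3)·p³ ≈ 129766 · 3.35672e-05 ≈ 4.356.
Here α = 1, so p = 3/n is exactly at the triangle threshold p ~ 1/n. Asymptotically E[X] → c³/6 = 3³/6 = 9/2 ≈ 4.500, a bounded constant. In this regime the triangle count is asymptotically Poisson(c³/6).

E[X] ≈ 4.356; in regime p = Θ(1/n^{1}) E[X] stays bounded (at the triangle threshold p ~ 1/n).


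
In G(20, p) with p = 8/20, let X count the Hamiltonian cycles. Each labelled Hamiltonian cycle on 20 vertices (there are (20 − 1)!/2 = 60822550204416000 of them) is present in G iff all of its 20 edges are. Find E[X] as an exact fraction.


K_20 has (20 − 1)!/2 = 60822550204416000 labelled Hamiltonian cycles.
For each such Hamiltonian cycle H, let X_H = 1 if all 20 edges of H are present in G. Then P[X_H = 1] = p^{20} = (2/5)^{20} = 1048576/95367431640625.
Summing the indicators: E[X] = Σ_H E[X_H] = 60822550204416000 · p^{20} = 60822550204416000 · 1048576/95367431640625 = 510216531225165692928/762939453125.
Numerically: E[X] ≈ 6.68751e+08.

E[X] = 60822550204416000 · (2/5)^{20} = 510216531225165692928/762939453125 ≈ 6.68751e+08.


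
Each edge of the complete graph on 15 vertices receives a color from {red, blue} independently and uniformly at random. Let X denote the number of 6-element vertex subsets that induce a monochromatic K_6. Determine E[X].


Let X = Σ_S X_S over the C(15, 6) = 5005 subsets S of size 6, where X_S = 1 if the K_6 on S is monochromatic.
For a fixed S, the K_6 on S has C(6, 2) = 15 edges. P[all 15 edges red] = (1/2)^15, and likewise for blue, so P[monochromatic] = 2·(1/2)^15 = 2^{1 − 15} = 1/16384.
By linearity of expectation: E[X] = C(15, 6) · 2^{1 − 15} = 5005 · 1/16384 = 5005/16384.
Numerically: E[X] ≈ 0.305.

E[X] = C(15,6)·2^(1−C(6,2)) = 5005/16384 ≈ 0.305.


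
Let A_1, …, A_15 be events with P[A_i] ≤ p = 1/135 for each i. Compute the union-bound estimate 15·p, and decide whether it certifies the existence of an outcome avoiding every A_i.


Union bound: P[∪_{i=1}^{15} A_i] ≤ Σ_i P[A_i] ≤ 15·p = 15·(1/135) = 1/9.
Numerically: 1/9 ≈ 0.111111.
Is 1/9 < 1? YES.
Since P[∪ A_i] ≤ 1/9 < 1, the complement has P[∩ A_i^c] ≥ 1 − 1/9 = 8/9 > 0, so some outcome avoids every A_i.

15·p = 1/9 ≈ 0.111111; existence CERTIFIED by the union bound.


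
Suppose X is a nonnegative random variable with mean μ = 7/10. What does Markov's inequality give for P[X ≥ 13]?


μ = E[X] = 7/10, a = 13.
Markov: P[X ≥ 13] ≤ μ/a = (7/10)/13 = 7/130.
Numerically: ≈ 0.05385.
(Since a = 13 > μ = 0.70000, the bound 7/130 is < 1 and informative.)

P[X ≥ 13] ≤ 7/130 ≈ 0.05385.


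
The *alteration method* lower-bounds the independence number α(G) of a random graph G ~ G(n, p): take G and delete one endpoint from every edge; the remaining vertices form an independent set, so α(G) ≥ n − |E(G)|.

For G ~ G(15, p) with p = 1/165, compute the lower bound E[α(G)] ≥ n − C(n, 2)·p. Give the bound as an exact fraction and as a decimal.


E[|E(G)|] = C(15, 2)·p = 105 · (1/165) = 7/11.
E[α(G)] ≥ n − E[|E(G)|] = 15 − 7/11 = 158/11.
Numerically: ≈ 14.364.
(This is only a lower bound; the true E[α(G)] may be larger.)

E[α(G)] ≥ 158/11 ≈ 14.364.


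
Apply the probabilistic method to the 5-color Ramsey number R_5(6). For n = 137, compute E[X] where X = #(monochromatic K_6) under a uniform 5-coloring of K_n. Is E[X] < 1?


E[X] = C(137, 6) · 5^{1 − 15} = 8218472724 · 5^{−14} = 8218472724/6103515625.
As a reduced fraction: E[X] = 8218472724/6103515625 ≈ 1.3465146.
Is E[X] < 1? NO.
Since E[X] ≥ 1, the first-moment bound is inconclusive at n = 137; it does NOT by itself certify R_5(6) > 137.

E[X] = 8218472724/6103515625 ≈ 1.3465146; E[X] ≥ 1; first-moment method inconclusive here.


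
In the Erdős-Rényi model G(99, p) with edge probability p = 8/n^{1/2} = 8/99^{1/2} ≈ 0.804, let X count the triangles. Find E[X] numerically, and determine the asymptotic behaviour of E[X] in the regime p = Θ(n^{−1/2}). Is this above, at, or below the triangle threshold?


Number of potential triangles: C(99, 3) = 156849.
Each occurs with probability p³ ≈ (0.804)³ ≈ 5.197771e-01.
By linearity: E[X] = C(99, 3)·p³ ≈ 156849 · 5.197771e-01 ≈ 81526.5235.
Since α = 1/2 < 1, p = c/n^{1/2} ≫ 1/n is above the triangle threshold p ~ 1/n. Asymptotically E[X] ~ (c³/6)·n^{3(1−α)} = (8³/6)·n^{1.5} → ∞; triangles are abundant w.h.p.

E[X] ≈ 81526.5235; in regime p = Θ(1/n^{1/2}) E[X] diverges (above the triangle threshold p ~ 1/n).


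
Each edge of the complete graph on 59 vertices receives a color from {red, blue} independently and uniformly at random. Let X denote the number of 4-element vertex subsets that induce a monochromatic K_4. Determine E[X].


Let X = Σ_S X_S over the C(59, 4) = 455126 subsets S of size 4, where X_S = 1 if the K_4 on S is monochromatic.
For a fixed S, the K_4 on S has C(4, 2) = 6 edges. P[all 6 edges red] = (1/2)^6, and likewise for blue, so P[monochromatic] = 2·(1/2)^6 = 2^{1 − 6} = 1/32.
Summing: E[X] = C(59, 4) · 2^{1 − 6} = 455126 · 1/32 = 227563/16.
Numerically: E[X] ≈ 14222.687500.

E[X] = C(59,4)·2^(1−C(4,2)) = 227563/16 ≈ 14222.687500.


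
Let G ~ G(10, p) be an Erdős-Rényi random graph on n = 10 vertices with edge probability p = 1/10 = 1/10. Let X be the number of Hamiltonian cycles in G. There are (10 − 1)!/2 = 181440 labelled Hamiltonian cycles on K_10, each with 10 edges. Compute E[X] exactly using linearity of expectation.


K_10 has (10 − 1)!/2 = 181440 labelled Hamiltonian cycles.
For each such Hamiltonian cycle H, let X_H = 1 if all 10 edges of H are present in G. Then P[X_H = 1] = p^{10} = (1/10)^{10} = 1/10000000000.
By linearity of expectation: E[X] = Σ_H E[X_H] = 181440 · p^{10} = 181440 · 1/10000000000 = 567/31250000.
Numerically: E[X] ≈ 1.8144e-05.

E[X] = 181440 · (1/10)^{10} = 567/31250000 ≈ 1.8144e-05.


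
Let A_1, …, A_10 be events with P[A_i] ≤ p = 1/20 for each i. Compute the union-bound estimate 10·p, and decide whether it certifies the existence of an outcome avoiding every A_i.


Union bound: P[∪_{i=1}^{10} A_i] ≤ Σ_i P[A_i] ≤ 10·p = 10·(1/20) = 1/2.
Numerically: 1/2 ≈ 0.500.
Is 1/2 < 1? YES.
Since P[∪ A_i] ≤ 1/2 < 1, the complement has P[∩ A_i^c] ≥ 1 − 1/2 = 1/2 > 0, so some outcome avoids every A_i.

10·p = 1/2 ≈ 0.500; existence CERTIFIED by the union bound.


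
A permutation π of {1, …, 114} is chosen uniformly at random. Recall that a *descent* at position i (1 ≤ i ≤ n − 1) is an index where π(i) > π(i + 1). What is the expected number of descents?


Write X = Σ X_I over i = 1, …, 113, with X_I the indicator of one descent.
There are 113 indicators.
For each fixed i, the pair (π(i), π(i+1)) is a uniformly random ordered pair of distinct values from {1, …, 114}; by symmetry P[π(i) > π(i+1)] = 1/2.
By linearity: E[X] = 113 · (1/2) = (114 − 1) · (1/2) = 113/2 ≈ 56.5000.

E[X] = 113/2 = 56.5000.


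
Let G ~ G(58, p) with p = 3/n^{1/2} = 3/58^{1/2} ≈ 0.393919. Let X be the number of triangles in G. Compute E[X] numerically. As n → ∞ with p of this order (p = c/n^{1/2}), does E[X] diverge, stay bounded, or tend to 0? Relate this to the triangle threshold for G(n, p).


Number of potential triangles: C(58, 3) = 30856.
Each occurs with probability p³ ≈ (0.393919)³ ≈ 6.11254084e-02.
By linearity: E[X] = C(58, 3)·p³ ≈ 30856 · 6.11254084e-02 ≈ 1886.085602.
Since α = 1/2 < 1, p = c/n^{1/2} ≫ 1/n is above the triangle threshold p ~ 1/n. Asymptotically E[X] ~ (c³/6)·n^{3(1−α)} = (3³/6)·n^{1.5} → ∞; triangles are abundant w.h.p.

E[X] ≈ 1886.085602; in regime p = Θ(1/n^{1/2}) E[X] diverges (above the triangle threshold p ~ 1/n).


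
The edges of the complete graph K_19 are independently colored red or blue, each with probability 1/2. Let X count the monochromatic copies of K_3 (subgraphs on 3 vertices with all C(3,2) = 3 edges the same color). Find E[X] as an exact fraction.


Let X = Σ_S X_S over the C(19, 3) = 969 subsets S of size 3, where X_S = 1 if the K_3 on S is monochromatic.
For a fixed S, the K_3 on S has C(3, 2) = 3 edges. P[all 3 edges red] = (1/2)^3, and likewise for blue, so P[monochromatic] = 2·(1/2)^3 = 2^{1 − 3} = 1/4.
Summing: E[X] = C(19, 3) · 2^{1 − 3} = 969 · 1/4 = 969/4.
Numerically: E[X] ≈ 242.25000.

E[X] = C(19,3)·2^(1−C(3,2)) = 969/4 ≈ 242.25000.


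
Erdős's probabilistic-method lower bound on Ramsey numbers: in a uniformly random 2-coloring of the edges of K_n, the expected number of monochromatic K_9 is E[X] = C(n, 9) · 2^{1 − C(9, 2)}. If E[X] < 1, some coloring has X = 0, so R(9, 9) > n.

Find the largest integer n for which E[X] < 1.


We need C(n, 9) · 2^{1 − 36} < 1, i.e. C(n, 9) < 2^{36 − 1} = 34359738368.
Check values of n near the boundary:
  n = 63: C(63, 9) = 23667689815; 23667689815 < 34359738368? YES
  n = 64: C(64, 9) = 27540584512; 27540584512 < 34359738368? YES
  n = 65: C(65, 9) = 31966749880; 31966749880 < 34359738368? YES
  n = 66: C(66, 9) = 37014131440; 37014131440 < 34359738368? NO
  n = 67: C(67, 9) = 42757703560; 42757703560 < 34359738368? NO
  n = 68: C(68, 9) = 49280065120; 49280065120 < 34359738368? NO
The largest n with C(n, 9) < 34359738368 is n = 65 (where E[X] = 3995843735/4294967296 ≈ 0.9303549). Hence R(9, 9) > 65, i.e. R(9, 9) ≥ 66.

Largest n = 65; hence R(9, 9) > 65.


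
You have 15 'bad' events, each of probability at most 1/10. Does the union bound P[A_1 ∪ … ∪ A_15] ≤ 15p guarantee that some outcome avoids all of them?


Union bound: P[∪_{i=1}^{15} A_i] ≤ Σ_i P[A_i] ≤ 15·p = 15·(1/10) = 3/2.
Numerically: 3/2 ≈ 1.5000000.
Is 3/2 < 1? NO.
Since the bound 3/2 is ≥ 1, the union bound is uninformative here; it does NOT by itself certify existence.

15·p = 3/2 ≈ 1.5000000; existence NOT certified by the union bound.


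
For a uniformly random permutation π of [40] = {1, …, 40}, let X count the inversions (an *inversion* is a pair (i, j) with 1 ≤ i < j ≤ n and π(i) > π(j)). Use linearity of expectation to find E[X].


Write X = Σ X_I over the C(40, 2) = 780 pairs i < j, with X_I the indicator of one inversion.
There are 780 indicators.
For each fixed pair i < j, the values π(i) and π(j) are two distinct elements of {1, …, 40} in uniformly random order; by symmetry P[π(i) > π(j)] = 1/2.
By linearity: E[X] = 780 · (1/2) = C(40, 2) · (1/2) = 780/2 = 390 ≈ 390.000.

E[X] = 390 = 390.000.


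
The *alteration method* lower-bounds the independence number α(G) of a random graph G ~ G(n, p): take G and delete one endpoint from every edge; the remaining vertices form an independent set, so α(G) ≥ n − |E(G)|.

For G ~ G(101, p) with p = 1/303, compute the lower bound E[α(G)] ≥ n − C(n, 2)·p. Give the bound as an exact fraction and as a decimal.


E[|E(G)|] = C(101, 2)·p = 5050 · (1/303) = 50/3.
E[α(G)] ≥ n − E[|E(G)|] = 101 − 50/3 = 253/3.
Numerically: ≈ 84.333.
(This is only a lower bound; the true E[α(G)] may be larger.)

E[α(G)] ≥ 253/3 ≈ 84.333.


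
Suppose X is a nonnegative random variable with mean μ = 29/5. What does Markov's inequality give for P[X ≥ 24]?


μ = E[X] = 29/5, a = 24.
Markov: P[X ≥ 24] ≤ μ/a = (29/5)/24 = 29/120.
Numerically: ≈ 0.241667.
(Since a = 24 > μ = 5.800000, the bound 29/120 is < 1 and informative.)

P[X ≥ 24] ≤ 29/120 ≈ 0.241667.


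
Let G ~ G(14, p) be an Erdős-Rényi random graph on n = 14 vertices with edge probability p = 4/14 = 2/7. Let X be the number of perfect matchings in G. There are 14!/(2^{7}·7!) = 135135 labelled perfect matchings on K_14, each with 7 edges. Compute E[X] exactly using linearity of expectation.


K_14 has 14!/(2^{7}·7!) = 135135 labelled perfect matchings.
For each such perfect matching H, let X_H = 1 if all 7 edges of H are present in G. Then P[X_H = 1] = p^{7} = (2/7)^{7} = 128/823543.
By linearity: E[X] = Σ_H E[X_H] = 135135 · p^{7} = 135135 · 128/823543 = 2471040/117649.
Numerically: E[X] ≈ 21.003.

E[X] = 135135 · (2/7)^{7} = 2471040/117649 ≈ 21.003.


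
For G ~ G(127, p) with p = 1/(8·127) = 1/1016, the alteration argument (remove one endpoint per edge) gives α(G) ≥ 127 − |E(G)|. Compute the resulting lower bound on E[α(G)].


E[|E(G)|] = C(127, 2)·p = 8001 · (1/1016) = 63/8.
E[α(G)] ≥ n − E[|E(G)|] = 127 − 63/8 = 953/8.
Numerically: ≈ 119.125000.
(This is only a lower bound; the true E[α(G)] may be larger.)

E[α(G)] ≥ 953/8 ≈ 119.125000.


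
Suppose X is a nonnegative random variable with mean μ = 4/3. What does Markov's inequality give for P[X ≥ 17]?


μ = E[X] = 4/3, a = 17.
Markov: P[X ≥ 17] ≤ μ/a = (4/3)/17 = 4/51.
Numerically: ≈ 0.078.
(Since a = 17 > μ = 1.333, the bound 4/51 is < 1 and informative.)

P[X ≥ 17] ≤ 4/51 ≈ 0.078.


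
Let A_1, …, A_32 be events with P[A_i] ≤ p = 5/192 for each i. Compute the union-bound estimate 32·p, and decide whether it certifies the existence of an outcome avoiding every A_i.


Union bound: P[∪_{i=1}^{32} A_i] ≤ Σ_i P[A_i] ≤ 32·p = 32·(5/192) = 5/6.
Numerically: 5/6 ≈ 0.8333333.
Is 5/6 < 1? YES.
Since P[∪ A_i] ≤ 5/6 < 1, the complement has P[∩ A_i^c] ≥ 1 − 5/6 = 1/6 > 0, so some outcome avoids every A_i.

32·p = 5/6 ≈ 0.8333333; existence CERTIFIED by the union bound.


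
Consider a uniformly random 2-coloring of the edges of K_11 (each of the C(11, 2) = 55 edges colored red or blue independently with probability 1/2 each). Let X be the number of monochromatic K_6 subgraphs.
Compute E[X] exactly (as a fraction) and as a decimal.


Let X = Σ_S X_S over the C(11, 6) = 462 subsets S of size 6, where X_S = 1 if the K_6 on S is monochromatic.
For a fixed S, the K_6 on S has C(6, 2) = 15 edges. P[all 15 edges red] = (1/2)^15, and likewise for blue, so P[monochromatic] = 2·(1/2)^15 = 2^{1 − 15} = 1/16384.
By linearity of expectation: E[X] = C(11, 6) · 2^{1 − 15} = 462 · 1/16384 = 231/8192.
Numerically: E[X] ≈ 0.02820.

E[X] = C(11,6)·2^(1−C(6,2)) = 231/8192 ≈ 0.02820.


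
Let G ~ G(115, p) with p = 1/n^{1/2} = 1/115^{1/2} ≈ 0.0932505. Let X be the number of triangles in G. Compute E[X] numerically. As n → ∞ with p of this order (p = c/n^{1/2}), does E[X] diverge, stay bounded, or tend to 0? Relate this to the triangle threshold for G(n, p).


Number of potential triangles: C(115, 3) = 246905.
Each occurs with probability p³ ≈ (0.0932505)³ ≈ 8.10873746e-04.
By linearity: E[X] = C(115, 3)·p³ ≈ 246905 · 8.10873746e-04 ≈ 200.208782.
Since α = 1/2 < 1, p = c/n^{1/2} ≫ 1/n is above the triangle threshold p ~ 1/n. Asymptotically E[X] ~ (c³/6)·n^{3(1−α)} = (1³/6)·n^{1.5} → ∞; triangles are abundant w.h.p.

E[X] ≈ 200.208782; in regime p = Θ(1/n^{1/2}) E[X] diverges (above the triangle threshold p ~ 1/n).


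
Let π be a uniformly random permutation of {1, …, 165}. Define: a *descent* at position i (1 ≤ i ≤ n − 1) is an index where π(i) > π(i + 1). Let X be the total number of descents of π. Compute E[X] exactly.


Write X = Σ X_I over i = 1, …, 164, with X_I the indicator of one descent.
There are 164 indicators.
For each fixed i, the pair (π(i), π(i+1)) is a uniformly random ordered pair of distinct values from {1, …, 165}; by symmetry P[π(i) > π(i+1)] = 1/2.
By linearity: E[X] = 164 · (1/2) = (165 − 1) · (1/2) = 82 ≈ 82.00000.

E[X] = 82 = 82.00000.


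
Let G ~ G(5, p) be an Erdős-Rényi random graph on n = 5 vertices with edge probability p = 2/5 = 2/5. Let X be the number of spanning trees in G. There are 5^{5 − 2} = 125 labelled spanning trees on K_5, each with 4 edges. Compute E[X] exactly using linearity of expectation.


K_5 has 5^{5 − 2} = 125 labelled spanning trees.
For each such spanning tree H, let X_H = 1 if all 4 edges of H are present in G. Then P[X_H = 1] = p^{4} = (2/5)^{4} = 16/625.
Summing the indicators: E[X] = Σ_H E[X_H] = 125 · p^{4} = 125 · 16/625 = 16/5.
Numerically: E[X] ≈ 3.2.

E[X] = 125 · (2/5)^{4} = 16/5 ≈ 3.2.


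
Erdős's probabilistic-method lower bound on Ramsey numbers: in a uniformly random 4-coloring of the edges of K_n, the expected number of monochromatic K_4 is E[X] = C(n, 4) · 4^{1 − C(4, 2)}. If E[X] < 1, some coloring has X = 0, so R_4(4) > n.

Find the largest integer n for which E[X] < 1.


We need C(n, 4) · 4^{1 − 6} < 1, i.e. C(n, 4) < 4^{6 − 1} = 1024.
Check values of n near the boundary:
  n = 12: C(12, 4) = 495; 495 < 1024? YES
  n = 13: C(13, 4) = 715; 715 < 1024? YES
  n = 14: C(14, 4) = 1001; 1001 < 1024? YES
  n = 15: C(15, 4) = 1365; 1365 < 1024? NO
The largest n with C(n, 4) < 1024 is n = 14 (where E[X] = 1001/1024 ≈ 0.977539). Hence R_4(4) > 14, i.e. R_4(4) ≥ 15.

Largest n = 14; hence R_4(4) > 14.


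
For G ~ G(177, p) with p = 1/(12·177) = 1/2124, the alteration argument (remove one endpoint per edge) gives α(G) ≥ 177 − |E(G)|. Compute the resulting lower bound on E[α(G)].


E[|E(G)|] = C(177, 2)·p = 15576 · (1/2124) = 22/3.
E[α(G)] ≥ n − E[|E(G)|] = 177 − 22/3 = 509/3.
Numerically: ≈ 169.666667.
(This is only a lower bound; the true E[α(G)] may be larger.)

E[α(G)] ≥ 509/3 ≈ 169.666667.


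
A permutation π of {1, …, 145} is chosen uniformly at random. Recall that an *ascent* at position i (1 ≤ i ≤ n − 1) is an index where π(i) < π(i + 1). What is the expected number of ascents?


Write X = Σ X_I over i = 1, …, 144, with X_I the indicator of one ascent.
There are 144 indicators.
For each fixed i, the pair (π(i), π(i+1)) is a uniformly random ordered pair of distinct values from {1, …, 145}; by symmetry P[π(i) < π(i+1)] = 1/2.
By linearity: E[X] = 144 · (1/2) = (145 − 1) · (1/2) = 72 ≈ 72.0000.

E[X] = 72 = 72.0000.


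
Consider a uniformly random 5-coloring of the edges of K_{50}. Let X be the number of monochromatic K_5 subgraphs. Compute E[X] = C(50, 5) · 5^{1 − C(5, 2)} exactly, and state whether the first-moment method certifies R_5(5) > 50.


E[X] = C(50, 5) · 5^{1 − 10} = 2118760 · 5^{−9} = 2118760/1953125.
As a reduced fraction: E[X] = 423752/390625 ≈ 1.08481.
Is E[X] < 1? NO.
Since E[X] ≥ 1, the first-moment bound is inconclusive at n = 50; it does NOT by itself certify R_5(5) > 50.

E[X] = 423752/390625 ≈ 1.08481; E[X] ≥ 1; first-moment method inconclusive here.


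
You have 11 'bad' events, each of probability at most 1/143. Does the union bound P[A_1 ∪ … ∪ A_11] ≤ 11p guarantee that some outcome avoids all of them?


Union bound: P[∪_{i=1}^{11} A_i] ≤ Σ_i P[A_i] ≤ 11·p = 11·(1/143) = 1/13.
Numerically: 1/13 ≈ 0.0769231.
Is 1/13 < 1? YES.
Since P[∪ A_i] ≤ 1/13 < 1, the complement has P[∩ A_i^c] ≥ 1 − 1/13 = 12/13 > 0, so some outcome avoids every A_i.

11·p = 1/13 ≈ 0.0769231; existence CERTIFIED by the union bound.


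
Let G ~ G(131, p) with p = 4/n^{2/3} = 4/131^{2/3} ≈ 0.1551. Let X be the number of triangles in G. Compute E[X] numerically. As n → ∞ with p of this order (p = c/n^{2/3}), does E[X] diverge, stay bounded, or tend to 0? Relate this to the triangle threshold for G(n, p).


Number of potential triangles: C(131, 3) = 366145.
Each occurs with probability p³ ≈ (0.1551)³ ≈ 3.729386e-03.
By linearity: E[X] = C(131, 3)·p³ ≈ 366145 · 3.729386e-03 ≈ 1365.4962.
Since α = 2/3 < 1, p = c/n^{2/3} ≫ 1/n is above the triangle threshold p ~ 1/n. Asymptotically E[X] ~ (c³/6)·n^{3(1−α)} = (4³/6)·n^{1} → ∞; triangles are abundant w.h.p.

E[X] ≈ 1365.4962; in regime p = Θ(1/n^{2/3}) E[X] diverges (above the triangle threshold p ~ 1/n).


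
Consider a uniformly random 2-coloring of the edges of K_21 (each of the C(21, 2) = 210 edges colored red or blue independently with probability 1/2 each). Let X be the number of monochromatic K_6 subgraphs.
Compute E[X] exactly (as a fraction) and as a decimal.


Let X = Σ_S X_S over the C(21, 6) = 54264 subsets S of size 6, where X_S = 1 if the K_6 on S is monochromatic.
For a fixed S, the K_6 on S has C(6, 2) = 15 edges. P[all 15 edges red] = (1/2)^15, and likewise for blue, so P[monochromatic] = 2·(1/2)^15 = 2^{1 − 15} = 1/16384.
By linearity: E[X] = C(21, 6) · 2^{1 − 15} = 54264 · 1/16384 = 6783/2048.
Numerically: E[X] ≈ 3.312.

E[X] = C(21,6)·2^(1−C(6,2)) = 6783/2048 ≈ 3.312.


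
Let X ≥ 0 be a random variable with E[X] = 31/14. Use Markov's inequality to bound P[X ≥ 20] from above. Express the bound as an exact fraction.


μ = E[X] = 31/14, a = 20.
Markov: P[X ≥ 20] ≤ μ/a = (31/14)/20 = 31/280.
Numerically: ≈ 0.111.
(Since a = 20 > μ = 2.214, the bound 31/280 is < 1 and informative.)

P[X ≥ 20] ≤ 31/280 ≈ 0.111.


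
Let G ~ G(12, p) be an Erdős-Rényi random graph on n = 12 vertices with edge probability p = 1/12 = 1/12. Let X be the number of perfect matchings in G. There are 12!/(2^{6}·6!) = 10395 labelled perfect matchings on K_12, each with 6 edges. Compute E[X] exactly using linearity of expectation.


K_12 has 12!/(2^{6}·6!) = 10395 labelled perfect matchings.
For each such perfect matching H, let X_H = 1 if all 6 edges of H are present in G. Then P[X_H = 1] = p^{6} = (1/12)^{6} = 1/2985984.
By linearity of expectation: E[X] = Σ_H E[X_H] = 10395 · p^{6} = 10395 · 1/2985984 = 385/110592.
Numerically: E[X] ≈ 0.003481.

E[X] = 10395 · (1/12)^{6} = 385/110592 ≈ 0.003481.


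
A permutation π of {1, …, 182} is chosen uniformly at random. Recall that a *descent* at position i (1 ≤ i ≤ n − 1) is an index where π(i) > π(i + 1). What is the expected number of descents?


Write X = Σ X_I over i = 1, …, 181, with X_I the indicator of one descent.
There are 181 indicators.
For each fixed i, the pair (π(i), π(i+1)) is a uniformly random ordered pair of distinct values from {1, …, 182}; by symmetry P[π(i) > π(i+1)] = 1/2.
By linearity: E[X] = 181 · (1/2) = (182 − 1) · (1/2) = 181/2 ≈ 90.500.

E[X] = 181/2 = 90.500.


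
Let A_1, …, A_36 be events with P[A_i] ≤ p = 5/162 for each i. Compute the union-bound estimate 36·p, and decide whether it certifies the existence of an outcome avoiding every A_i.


Union bound: P[∪_{i=1}^{36} A_i] ≤ Σ_i P[A_i] ≤ 36·p = 36·(5/162) = 10/9.
Numerically: 10/9 ≈ 1.111111.
Is 10/9 < 1? NO.
Since the bound 10/9 is ≥ 1, the union bound is uninformative here; it does NOT by itself certify existence.

36·p = 10/9 ≈ 1.111111; existence NOT certified by the union bound.


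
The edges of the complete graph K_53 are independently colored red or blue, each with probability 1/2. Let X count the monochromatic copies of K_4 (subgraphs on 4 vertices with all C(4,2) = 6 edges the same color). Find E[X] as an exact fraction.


Let X = Σ_S X_S over the C(53, 4) = 292825 subsets S of size 4, where X_S = 1 if the K_4 on S is monochromatic.
For a fixed S, the K_4 on S has C(4, 2) = 6 edges. P[all 6 edges red] = (1/2)^6, and likewise for blue, so P[monochromatic] = 2·(1/2)^6 = 2^{1 − 6} = 1/32.
By linearity of expectation: E[X] = C(53, 4) · 2^{1 − 6} = 292825 · 1/32 = 292825/32.
Numerically: E[X] ≈ 9150.78125.

E[X] = C(53,4)·2^(1−C(4,2)) = 292825/32 ≈ 9150.78125.


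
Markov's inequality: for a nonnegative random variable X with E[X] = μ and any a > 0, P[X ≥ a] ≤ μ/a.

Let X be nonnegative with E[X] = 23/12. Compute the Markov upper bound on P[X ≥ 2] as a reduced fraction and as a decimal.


μ = E[X] = 23/12, a = 2.
Markov: P[X ≥ 2] ≤ μ/a = (23/12)/2 = 23/24.
Numerically: ≈ 0.958333.
(Since a = 2 > μ = 1.916667, the bound 23/24 is < 1 and informative.)

P[X ≥ 2] ≤ 23/24 ≈ 0.958333.


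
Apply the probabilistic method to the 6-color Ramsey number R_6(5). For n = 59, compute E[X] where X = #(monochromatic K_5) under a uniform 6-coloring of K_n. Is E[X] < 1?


E[X] = C(59, 5) · 6^{1 − 10} = 5006386 · 6^{−9} = 5006386/10077696.
As a reduced fraction: E[X] = 2503193/5038848 ≈ 0.4967788.
Is E[X] < 1? YES.
Since E[X] < 1, there exists a 6-coloring of K_{59} with no monochromatic K_5; hence R_6(5) > 59.

E[X] = 2503193/5038848 ≈ 0.4967788; E[X] < 1, so R_6(5) > 59.


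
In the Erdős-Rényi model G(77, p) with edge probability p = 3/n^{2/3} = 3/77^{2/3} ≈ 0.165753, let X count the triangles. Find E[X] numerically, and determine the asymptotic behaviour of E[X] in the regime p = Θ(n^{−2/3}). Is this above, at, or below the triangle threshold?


Number of potential triangles: C(77, 3) = 73150.
Each occurs with probability p³ ≈ (0.165753)³ ≈ 4.55388767e-03.
By linearity: E[X] = C(77, 3)·p³ ≈ 73150 · 4.55388767e-03 ≈ 333.116883.
Since α = 2/3 < 1, p = c/n^{2/3} ≫ 1/n is above the triangle threshold p ~ 1/n. Asymptotically E[X] ~ (c³/6)·n^{3(1−α)} = (3³/6)·n^{1} → ∞; triangles are abundant w.h.p.

E[X] ≈ 333.116883; in regime p = Θ(1/n^{2/3}) E[X] diverges (above the triangle threshold p ~ 1/n).


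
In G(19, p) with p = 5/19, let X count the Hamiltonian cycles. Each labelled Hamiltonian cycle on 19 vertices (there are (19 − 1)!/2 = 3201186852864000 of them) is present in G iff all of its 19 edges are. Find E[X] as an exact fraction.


K_19 has (19 − 1)!/2 = 3201186852864000 labelled Hamiltonian cycles.
For each such Hamiltonian cycle H, let X_H = 1 if all 19 edges of H are present in G. Then P[X_H = 1] = p^{19} = (5/19)^{19} = 19073486328125/1978419655660313589123979.
By linearity of expectation: E[X] = Σ_H E[X_H] = 3201186852864000 · p^{19} = 3201186852864000 · 19073486328125/1978419655660313589123979 = 61057793671875000000000000000/1978419655660313589123979.
Numerically: E[X] ≈ 3.086e+04.

E[X] = 3201186852864000 · (5/19)^{19} = 61057793671875000000000000000/1978419655660313589123979 ≈ 3.086e+04.


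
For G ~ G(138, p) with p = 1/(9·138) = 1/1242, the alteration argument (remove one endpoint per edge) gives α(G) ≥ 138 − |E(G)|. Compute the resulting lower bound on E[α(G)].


E[|E(G)|] = C(138, 2)·p = 9453 · (1/1242) = 137/18.
E[α(G)] ≥ n − E[|E(G)|] = 138 − 137/18 = 2347/18.
Numerically: ≈ 130.3889.
(This is only a lower bound; the true E[α(G)] may be larger.)

E[α(G)] ≥ 2347/18 ≈ 130.3889.


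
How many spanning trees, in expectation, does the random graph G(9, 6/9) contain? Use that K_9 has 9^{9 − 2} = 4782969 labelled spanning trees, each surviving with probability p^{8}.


K_9 has 9^{9 − 2} = 4782969 labelled spanning trees.
For each such spanning tree H, let X_H = 1 if all 8 edges of H are present in G. Then P[X_H = 1] = p^{8} = (2/3)^{8} = 256/6561.
By linearity: E[X] = Σ_H E[X_H] = 4782969 · p^{8} = 4782969 · 256/6561 = 186624.
Numerically: E[X] ≈ 186624.

E[X] = 4782969 · (2/3)^{8} = 186624 ≈ 186624.


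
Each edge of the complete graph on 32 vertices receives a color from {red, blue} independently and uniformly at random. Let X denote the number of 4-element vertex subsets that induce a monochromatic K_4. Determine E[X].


Let X = Σ_S X_S over the C(32, 4) = 35960 subsets S of size 4, where X_S = 1 if the K_4 on S is monochromatic.
For a fixed S, the K_4 on S has C(4, 2) = 6 edges. P[all 6 edges red] = (1/2)^6, and likewise for blue, so P[monochromatic] = 2·(1/2)^6 = 2^{1 − 6} = 1/32.
Summing: E[X] = C(32, 4) · 2^{1 − 6} = 35960 · 1/32 = 4495/4.
Numerically: E[X] ≈ 1123.75000.

E[X] = C(32,4)·2^(1−C(4,2)) = 4495/4 ≈ 1123.75000.


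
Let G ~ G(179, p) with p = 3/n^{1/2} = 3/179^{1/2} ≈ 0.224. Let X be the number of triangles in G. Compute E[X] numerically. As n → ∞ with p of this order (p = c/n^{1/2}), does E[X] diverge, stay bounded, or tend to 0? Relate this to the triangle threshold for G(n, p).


Number of potential triangles: C(179, 3) = 939929.
Each occurs with probability p³ ≈ (0.224)³ ≈ 1.12742e-02.
By linearity: E[X] = C(179, 3)·p³ ≈ 939929 · 1.12742e-02 ≈ 10596.911.
Since α = 1/2 < 1, p = c/n^{1/2} ≫ 1/n is above the triangle threshold p ~ 1/n. Asymptotically E[X] ~ (c³/6)·n^{3(1−α)} = (3³/6)·n^{1.5} → ∞; triangles are abundant w.h.p.

E[X] ≈ 10596.911; in regime p = Θ(1/n^{1/2}) E[X] diverges (above the triangle threshold p ~ 1/n).


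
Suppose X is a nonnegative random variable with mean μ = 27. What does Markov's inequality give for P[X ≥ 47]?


μ = E[X] = 27, a = 47.
Markov: P[X ≥ 47] ≤ μ/a = (27)/47 = 27/47.
Numerically: ≈ 0.57447.
(Since a = 47 > μ = 27.00000, the bound 27/47 is < 1 and informative.)

P[X ≥ 47] ≤ 27/47 ≈ 0.57447.


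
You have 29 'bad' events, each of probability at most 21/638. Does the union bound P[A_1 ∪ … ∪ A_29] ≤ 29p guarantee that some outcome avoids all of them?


Union bound: P[∪_{i=1}^{29} A_i] ≤ Σ_i P[A_i] ≤ 29·p = 29·(21/638) = 21/22.
Numerically: 21/22 ≈ 0.9545455.
Is 21/22 < 1? YES.
Since P[∪ A_i] ≤ 21/22 < 1, the complement has P[∩ A_i^c] ≥ 1 − 21/22 = 1/22 > 0, so some outcome avoids every A_i.

29·p = 21/22 ≈ 0.9545455; existence CERTIFIED by the union bound.


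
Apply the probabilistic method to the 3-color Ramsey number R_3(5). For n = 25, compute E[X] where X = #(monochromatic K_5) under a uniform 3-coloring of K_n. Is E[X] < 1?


E[X] = C(25, 5) · 3^{1 − 10} = 53130 · 3^{−9} = 53130/19683.
As a reduced fraction: E[X] = 17710/6561 ≈ 2.6992836.
Is E[X] < 1? NO.
Since E[X] ≥ 1, the first-moment bound is inconclusive at n = 25; it does NOT by itself certify R_3(5) > 25.

E[X] = 17710/6561 ≈ 2.6992836; E[X] ≥ 1; first-moment method inconclusive here.


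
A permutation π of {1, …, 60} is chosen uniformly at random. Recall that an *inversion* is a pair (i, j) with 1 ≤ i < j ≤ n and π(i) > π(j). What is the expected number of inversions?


Write X = Σ X_I over the C(60, 2) = 1770 pairs i < j, with X_I the indicator of one inversion.
There are 1770 indicators.
For each fixed pair i < j, the values π(i) and π(j) are two distinct elements of {1, …, 60} in uniformly random order; by symmetry P[π(i) > π(j)] = 1/2.
By linearity: E[X] = 1770 · (1/2) = C(60, 2) · (1/2) = 1770/2 = 885 ≈ 885.0000.

E[X] = 885 = 885.0000.


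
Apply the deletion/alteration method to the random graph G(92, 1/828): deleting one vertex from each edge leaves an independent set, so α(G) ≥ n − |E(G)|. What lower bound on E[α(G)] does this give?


E[|E(G)|] = C(92, 2)·p = 4186 · (1/828) = 91/18.
E[α(G)] ≥ n − E[|E(G)|] = 92 − 91/18 = 1565/18.
Numerically: ≈ 86.944444.
(This is only a lower bound; the true E[α(G)] may be larger.)

E[α(G)] ≥ 1565/18 ≈ 86.944444.


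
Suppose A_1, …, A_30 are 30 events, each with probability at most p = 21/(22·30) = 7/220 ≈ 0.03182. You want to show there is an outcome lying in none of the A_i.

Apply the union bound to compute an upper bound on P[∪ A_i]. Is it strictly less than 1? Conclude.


Union bound: P[∪_{i=1}^{30} A_i] ≤ Σ_i P[A_i] ≤ 30·p = 30·(7/220) = 21/22.
Numerically: 21/22 ≈ 0.95455.
Is 21/22 < 1? YES.
Since P[∪ A_i] ≤ 21/22 < 1, the complement has P[∩ A_i^c] ≥ 1 − 21/22 = 1/22 > 0, so some outcome avoids every A_i.

30·p = 21/22 ≈ 0.95455; existence CERTIFIED by the union bound.


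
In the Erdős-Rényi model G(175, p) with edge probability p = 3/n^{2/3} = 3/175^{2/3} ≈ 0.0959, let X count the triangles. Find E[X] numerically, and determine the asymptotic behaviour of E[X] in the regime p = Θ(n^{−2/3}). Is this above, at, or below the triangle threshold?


Number of potential triangles: C(175, 3) = 877975.
Each occurs with probability p³ ≈ (0.0959)³ ≈ 8.81633e-04.
By linearity: E[X] = C(175, 3)·p³ ≈ 877975 · 8.81633e-04 ≈ 774.051.
Since α = 2/3 < 1, p = c/n^{2/3} ≫ 1/n is above the triangle threshold p ~ 1/n. Asymptotically E[X] ~ (c³/6)·n^{3(1−α)} = (3³/6)·n^{1} → ∞; triangles are abundant w.h.p.

E[X] ≈ 774.051; in regime p = Θ(1/n^{2/3}) E[X] diverges (above the triangle threshold p ~ 1/n).


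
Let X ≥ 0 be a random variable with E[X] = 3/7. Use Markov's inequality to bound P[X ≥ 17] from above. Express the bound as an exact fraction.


μ = E[X] = 3/7, a = 17.
Markov: P[X ≥ 17] ≤ μ/a = (3/7)/17 = 3/119.
Numerically: ≈ 0.025.
(Since a = 17 > μ = 0.429, the bound 3/119 is < 1 and informative.)

P[X ≥ 17] ≤ 3/119 ≈ 0.025.


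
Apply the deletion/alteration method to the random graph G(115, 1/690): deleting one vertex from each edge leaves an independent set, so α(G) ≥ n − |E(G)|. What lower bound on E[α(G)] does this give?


E[|E(G)|] = C(115, 2)·p = 6555 · (1/690) = 19/2.
E[α(G)] ≥ n − E[|E(G)|] = 115 − 19/2 = 211/2.
Numerically: ≈ 105.5000.
(This is only a lower bound; the true E[α(G)] may be larger.)

E[α(G)] ≥ 211/2 ≈ 105.5000.


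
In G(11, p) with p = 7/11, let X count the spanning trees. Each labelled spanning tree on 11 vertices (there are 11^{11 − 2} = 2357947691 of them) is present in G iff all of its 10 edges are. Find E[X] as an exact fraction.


K_11 has 11^{11 − 2} = 2357947691 labelled spanning trees.
For each such spanning tree H, let X_H = 1 if all 10 edges of H are present in G. Then P[X_H = 1] = p^{10} = (7/11)^{10} = 282475249/25937424601.
By linearity: E[X] = Σ_H E[X_H] = 2357947691 · p^{10} = 2357947691 · 282475249/25937424601 = 282475249/11.
Numerically: E[X] ≈ 2.57e+07.

E[X] = 2357947691 · (7/11)^{10} = 282475249/11 ≈ 2.57e+07.


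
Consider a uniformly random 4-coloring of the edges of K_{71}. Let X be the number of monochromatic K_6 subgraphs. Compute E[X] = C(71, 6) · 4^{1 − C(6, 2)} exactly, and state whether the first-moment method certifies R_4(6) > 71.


E[X] = C(71, 6) · 4^{1 − 15} = 143218999 · 4^{−14} = 143218999/268435456.
As a reduced fraction: E[X] = 143218999/268435456 ≈ 0.533532.
Is E[X] < 1? YES.
Since E[X] < 1, there exists a 4-coloring of K_{71} with no monochromatic K_6; hence R_4(6) > 71.

E[X] = 143218999/268435456 ≈ 0.533532; E[X] < 1, so R_4(6) > 71.


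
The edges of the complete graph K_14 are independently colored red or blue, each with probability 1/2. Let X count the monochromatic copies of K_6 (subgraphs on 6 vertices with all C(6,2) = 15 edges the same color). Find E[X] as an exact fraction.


Let X = Σ_S X_S over the C(14, 6) = 3003 subsets S of size 6, where X_S = 1 if the K_6 on S is monochromatic.
For a fixed S, the K_6 on S has C(6, 2) = 15 edges. P[all 15 edges red] = (1/2)^15, and likewise for blue, so P[monochromatic] = 2·(1/2)^15 = 2^{1 − 15} = 1/16384.
By linearity of expectation: E[X] = C(14, 6) · 2^{1 − 15} = 3003 · 1/16384 = 3003/16384.
Numerically: E[X] ≈ 0.18329.

E[X] = C(14,6)·2^(1−C(6,2)) = 3003/16384 ≈ 0.18329.


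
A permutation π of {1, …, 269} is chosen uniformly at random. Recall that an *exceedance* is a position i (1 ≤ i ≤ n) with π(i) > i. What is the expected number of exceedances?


Write X = Σ_{i=1}^{269} X_i, where X_i = 1_{π(i) > i}.
For each fixed i, π(i) is uniform over {1, …, 269} (marginal of a uniform permutation), so P[π(i) > i] = (n − i)/n. Summing: Σ_{i=1}^{269} (n − i)/n = (0 + 1 + … + 268)/269 = 269(269 − 1)/(2·269) = (269 − 1)/2.
Hence E[X] = Σ_{i=1}^{269} (269 − i)/269 = 134 ≈ 134.000.

E[X] = 134 = 134.000.


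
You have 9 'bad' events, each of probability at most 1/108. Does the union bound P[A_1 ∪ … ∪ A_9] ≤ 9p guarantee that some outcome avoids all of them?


Union bound: P[∪_{i=1}^{9} A_i] ≤ Σ_i P[A_i] ≤ 9·p = 9·(1/108) = 1/12.
Numerically: 1/12 ≈ 0.0833.
Is 1/12 < 1? YES.
Since P[∪ A_i] ≤ 1/12 < 1, the complement has P[∩ A_i^c] ≥ 1 − 1/12 = 11/12 > 0, so some outcome avoids every A_i.

9·p = 1/12 ≈ 0.0833; existence CERTIFIED by the union bound.


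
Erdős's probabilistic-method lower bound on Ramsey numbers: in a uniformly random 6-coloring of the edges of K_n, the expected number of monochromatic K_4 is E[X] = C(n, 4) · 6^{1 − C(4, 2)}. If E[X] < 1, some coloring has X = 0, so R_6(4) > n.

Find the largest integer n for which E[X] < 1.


We need C(n, 4) · 6^{1 − 6} < 1, i.e. C(n, 4) < 6^{6 − 1} = 7776.
Check values of n near the boundary:
  n = 17: C(17, 4) = 2380; 2380 < 7776? YES
  n = 18: C(18, 4) = 3060; 3060 < 7776? YES
  n = 19: C(19, 4) = 3876; 3876 < 7776? YES
  n = 20: C(20, 4) = 4845; 4845 < 7776? YES
  n = 21: C(21, 4) = 5985; 5985 < 7776? YES
  n = 22: C(22, 4) = 7315; 7315 < 7776? YES
  n = 23: C(23, 4) = 8855; 8855 < 7776? NO
  n = 24: C(24, 4) = 10626; 10626 < 7776? NO
The largest n with C(n, 4) < 7776 is n = 22 (where E[X] = 7315/7776 ≈ 0.940715). Hence R_6(4) > 22, i.e. R_6(4) ≥ 23.

Largest n = 22; hence R_6(4) > 22.


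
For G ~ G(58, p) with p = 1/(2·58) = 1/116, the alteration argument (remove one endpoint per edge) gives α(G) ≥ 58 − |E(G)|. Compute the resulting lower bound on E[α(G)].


E[|E(G)|] = C(58, 2)·p = 1653 · (1/116) = 57/4.
E[α(G)] ≥ n − E[|E(G)|] = 58 − 57/4 = 175/4.
Numerically: ≈ 43.750000.
(This is only a lower bound; the true E[α(G)] may be larger.)

E[α(G)] ≥ 175/4 ≈ 43.750000.


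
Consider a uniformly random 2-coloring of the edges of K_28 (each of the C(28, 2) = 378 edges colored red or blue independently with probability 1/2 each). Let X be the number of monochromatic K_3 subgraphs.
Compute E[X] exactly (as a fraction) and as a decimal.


Let X = Σ_S X_S over the C(28, 3) = 3276 subsets S of size 3, where X_S = 1 if the K_3 on S is monochromatic.
For a fixed S, the K_3 on S has C(3, 2) = 3 edges. P[all 3 edges red] = (1/2)^3, and likewise for blue, so P[monochromatic] = 2·(1/2)^3 = 2^{1 − 3} = 1/4.
Summing: E[X] = C(28, 3) · 2^{1 − 3} = 3276 · 1/4 = 819.
Numerically: E[X] ≈ 819.0000.

E[X] = C(28,3)·2^(1−C(3,2)) = 819 ≈ 819.0000.


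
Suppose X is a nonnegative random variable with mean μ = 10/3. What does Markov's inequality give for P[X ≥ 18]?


μ = E[X] = 10/3, a = 18.
Markov: P[X ≥ 18] ≤ μ/a = (10/3)/18 = 5/27.
Numerically: ≈ 0.1852.
(Since a = 18 > μ = 3.3333, the bound 5/27 is < 1 and informative.)

P[X ≥ 18] ≤ 5/27 ≈ 0.1852.


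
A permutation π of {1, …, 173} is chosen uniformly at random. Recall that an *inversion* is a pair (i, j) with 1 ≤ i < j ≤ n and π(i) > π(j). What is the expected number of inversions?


Write X = Σ X_I over the C(173, 2) = 14878 pairs i < j, with X_I the indicator of one inversion.
There are 14878 indicators.
For each fixed pair i < j, the values π(i) and π(j) are two distinct elements of {1, …, 173} in uniformly random order; by symmetry P[π(i) > π(j)] = 1/2.
By linearity: E[X] = 14878 · (1/2) = C(173, 2) · (1/2) = 14878/2 = 7439 ≈ 7439.000.

E[X] = 7439 = 7439.000.


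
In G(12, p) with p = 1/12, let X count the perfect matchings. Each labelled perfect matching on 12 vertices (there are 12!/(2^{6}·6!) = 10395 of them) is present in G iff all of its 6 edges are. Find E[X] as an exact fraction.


K_12 has 12!/(2^{6}·6!) = 10395 labelled perfect matchings.
For each such perfect matching H, let X_H = 1 if all 6 edges of H are present in G. Then P[X_H = 1] = p^{6} = (1/12)^{6} = 1/2985984.
By linearity of expectation: E[X] = Σ_H E[X_H] = 10395 · p^{6} = 10395 · 1/2985984 = 385/110592.
Numerically: E[X] ≈ 0.0034813.

E[X] = 10395 · (1/12)^{6} = 385/110592 ≈ 0.0034813.


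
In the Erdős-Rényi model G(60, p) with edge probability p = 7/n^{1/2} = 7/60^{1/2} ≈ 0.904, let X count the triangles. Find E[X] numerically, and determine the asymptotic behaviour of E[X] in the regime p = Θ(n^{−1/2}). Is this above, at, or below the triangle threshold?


Number of potential triangles: C(60, 3) = 34220.
Each occurs with probability p³ ≈ (0.904)³ ≈ 7.38018e-01.
By linearity: E[X] = C(60, 3)·p³ ≈ 34220 · 7.38018e-01 ≈ 25254.993.
Since α = 1/2 < 1, p = c/n^{1/2} ≫ 1/n is above the triangle threshold p ~ 1/n. Asymptotically E[X] ~ (c³/6)·n^{3(1−α)} = (7³/6)·n^{1.5} → ∞; triangles are abundant w.h.p.

E[X] ≈ 25254.993; in regime p = Θ(1/n^{1/2}) E[X] diverges (above the triangle threshold p ~ 1/n).
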